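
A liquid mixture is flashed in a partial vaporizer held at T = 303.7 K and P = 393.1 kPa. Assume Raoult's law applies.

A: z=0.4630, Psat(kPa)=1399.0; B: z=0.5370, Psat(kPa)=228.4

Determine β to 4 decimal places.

β = 0.8952

Raoult's law: Kᵢ = Pᵢˢᵃᵗ/P = Pᵢˢᵃᵗ/393.1.
  K_A = 1399.0/393.1 = 3.558891, K_B = 228.4/393.1 = 0.581023
Iterate (Newton) starting at β = 0.45:
  β = 0.4500: g = 0.27340, g' = -0.7981 → β = 0.7926
  β = 0.7926: g = 0.05441, g' = -0.5419 → β = 0.8930
  β = 0.8930: g = 0.00117, g' = -0.5216 → β = 0.8952
Converged at β = 0.8952.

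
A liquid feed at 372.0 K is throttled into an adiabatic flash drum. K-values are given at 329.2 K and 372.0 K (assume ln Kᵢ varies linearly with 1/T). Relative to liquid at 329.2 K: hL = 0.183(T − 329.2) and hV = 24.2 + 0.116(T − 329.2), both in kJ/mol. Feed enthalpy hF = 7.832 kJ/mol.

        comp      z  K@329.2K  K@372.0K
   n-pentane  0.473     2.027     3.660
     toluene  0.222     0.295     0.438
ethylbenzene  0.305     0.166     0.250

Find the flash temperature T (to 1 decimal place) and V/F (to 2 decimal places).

T = 340.2 K, V/F = 0.25

Adiabatic flash: solve Rachford–Rice at each trial T, then check hF = ψ·hV(T) + (1−ψ)·hL(T).
  T = 329.2 K: K = (2.027, 0.295, 0.166), RR gives ψ = 0.093, H_out = 2.256 kJ/mol
  T = 372.0 K: K = (3.660, 0.438, 0.250), RR gives ψ = 0.500, H_out = 18.507 kJ/mol
  T = 350.6 K: K = (2.773, 0.364, 0.206), RR gives ψ = 0.351, H_out = 11.898 kJ/mol
  T = 339.9 K: K = (2.383, 0.329, 0.186), RR gives ψ = 0.245, H_out = 7.709 kJ/mol
  T = 345.2 K: K = (2.572, 0.346, 0.196), RR gives ψ = 0.301, H_out = 9.895 kJ/mol
  T = 342.5 K: K = (2.474, 0.337, 0.191), RR gives ψ = 0.274, H_out = 8.813 kJ/mol
  T = 341.2 K: K = (2.428, 0.333, 0.188), RR gives ψ = 0.260, H_out = 8.269 kJ/mol
Linear interpolation between T = 339.9 (H_out = 7.709) and T = 341.2 (H_out = 8.269) on hF = 7.832 gives T ≈ 340.2 K, at which ψ = 0.25.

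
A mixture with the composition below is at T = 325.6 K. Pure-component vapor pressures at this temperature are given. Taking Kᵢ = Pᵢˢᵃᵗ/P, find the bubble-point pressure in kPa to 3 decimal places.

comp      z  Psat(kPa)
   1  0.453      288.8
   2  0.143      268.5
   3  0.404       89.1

Pbub = 205.218 kPa

At the bubble point ψ → 0, so ΣzᵢKᵢ = 1 with Kᵢ = Pᵢˢᵃᵗ/P ⇒ P = ΣzᵢPᵢˢᵃᵗ.
P = 0.453·288.8 + 0.143·268.5 + 0.404·89.1 = 205.218 kPa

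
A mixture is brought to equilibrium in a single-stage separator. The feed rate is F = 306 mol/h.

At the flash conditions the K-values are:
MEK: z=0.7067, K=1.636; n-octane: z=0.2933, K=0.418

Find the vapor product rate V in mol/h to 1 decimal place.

V = 230.4 mol/h

Rachford–Rice: g(V/F) = Σ zᵢ(Kᵢ−1)/(1+V/F(Kᵢ−1)) = 0.
Check two-phase: ΣzᵢKᵢ = 1.2788 > 1 and Σzᵢ/Kᵢ = 1.1336 > 1, so g(0) = 0.2788 > 0 and g(1) = -0.1336 < 0.
Binary case is linear: z₁(K₁−1)(1+V/F(K₂−1)) + z₂(K₂−1)(1+V/F(K₁−1)) = 0
⇒ V/F = [z₁(K₁−1)+z₂(K₂−1)] / [−(K₁−1)(K₂−1)] = 0.27876/0.37015 = 0.7531
Then V = V/F·F = 0.7531·306 = 230.4 mol/h and L = F − V = 75.6 mol/h.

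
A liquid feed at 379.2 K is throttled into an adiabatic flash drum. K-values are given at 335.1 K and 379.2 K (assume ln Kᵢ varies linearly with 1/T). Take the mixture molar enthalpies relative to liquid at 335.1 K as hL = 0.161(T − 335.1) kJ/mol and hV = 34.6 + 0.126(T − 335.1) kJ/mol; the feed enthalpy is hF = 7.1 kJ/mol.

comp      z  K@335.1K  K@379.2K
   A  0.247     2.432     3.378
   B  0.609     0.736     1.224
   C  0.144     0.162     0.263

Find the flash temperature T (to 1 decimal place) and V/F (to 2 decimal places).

T = 338.5 K, V/F = 0.19

Adiabatic flash: solve Rachford–Rice at each trial T, then check hF = ψ·hV(T) + (1−ψ)·hL(T).
  T = 335.1 K: K = (2.432, 0.736, 0.162), RR gives ψ = 0.123, H_out = 4.257 kJ/mol
  T = 379.2 K: K = (3.378, 1.224, 0.263), RR gives ψ = 0.882, H_out = 36.268 kJ/mol
  T = 357.1 K: K = (2.894, 0.964, 0.209), RR gives ψ = 0.560, H_out = 22.496 kJ/mol
  T = 346.1 K: K = (2.660, 0.846, 0.185), RR gives ψ = 0.341, H_out = 13.451 kJ/mol
  T = 340.6 K: K = (2.546, 0.790, 0.173), RR gives ψ = 0.230, H_out = 8.810 kJ/mol
  T = 337.9 K: K = (2.490, 0.763, 0.168), RR gives ψ = 0.177, H_out = 6.562 kJ/mol
  T = 339.2 K: K = (2.516, 0.776, 0.170), RR gives ψ = 0.203, H_out = 7.641 kJ/mol
Linear interpolation between T = 337.9 (H_out = 6.562) and T = 339.2 (H_out = 7.641) on hF = 7.1 gives T ≈ 338.5 K, at which ψ = 0.19.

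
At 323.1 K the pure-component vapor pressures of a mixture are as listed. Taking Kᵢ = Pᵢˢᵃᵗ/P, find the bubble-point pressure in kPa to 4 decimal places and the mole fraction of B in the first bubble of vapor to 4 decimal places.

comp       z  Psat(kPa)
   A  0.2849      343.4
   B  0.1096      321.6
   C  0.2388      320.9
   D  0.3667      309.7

Pbub = 323.2799 kPa, y_B = 0.1090

At the bubble point ψ → 0, so ΣzᵢKᵢ = 1 with Kᵢ = Pᵢˢᵃᵗ/P ⇒ P = ΣzᵢPᵢˢᵃᵗ.
P = 0.2849·343.4 + 0.1096·321.6 + 0.2388·320.9 + 0.3667·309.7 = 323.2799 kPa
yᵢ = zᵢPᵢˢᵃᵗ/P ⇒ y_B = 0.1096·321.6/323.2799 = 0.1090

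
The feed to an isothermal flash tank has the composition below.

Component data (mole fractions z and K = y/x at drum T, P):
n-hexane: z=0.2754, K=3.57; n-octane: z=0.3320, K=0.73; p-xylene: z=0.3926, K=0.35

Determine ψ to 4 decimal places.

ψ = 0.2830

Let ψ = V/F and solve Σ zᵢ(Kᵢ−1)/(1+ψ(Kᵢ−1)) = 0.
g(0) = ΣzᵢKᵢ − 1 = 0.3629 and g(1) = 1 − Σzᵢ/Kᵢ = -0.6537, so a root lies in (0, 1).
Newton iteration, ψ⁰ = 0.5:
  ψ = 0.5000: g = -0.17194, g' = -0.7448 → ψ = 0.2691
  ψ = 0.2691: g = 0.01242, g' = -0.9074 → ψ = 0.2828
  ψ = 0.2828: g = 0.00014, g' = -0.8874 → ψ = 0.2830
Converged at ψ = 0.2830.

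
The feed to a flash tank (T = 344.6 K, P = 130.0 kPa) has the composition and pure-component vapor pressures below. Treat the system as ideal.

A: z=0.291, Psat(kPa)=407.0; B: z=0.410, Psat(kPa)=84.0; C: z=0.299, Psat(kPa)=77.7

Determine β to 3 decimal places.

Raoult's law: Kᵢ = Pᵢˢᵃᵗ/P = Pᵢˢᵃᵗ/130.0.
  K_A = 407.0/130.0 = 3.13077, K_B = 84.0/130.0 = 0.64615, K_C = 77.7/130.0 = 0.59769
Iterate (Newton) starting at β = 0.65:
  β = 0.650: g = -0.0913, g' = -0.408 → β = 0.426
  β = 0.426: g = 0.0090, g' = -0.505 → β = 0.444
Converged at β = 0.444.

β = 0.444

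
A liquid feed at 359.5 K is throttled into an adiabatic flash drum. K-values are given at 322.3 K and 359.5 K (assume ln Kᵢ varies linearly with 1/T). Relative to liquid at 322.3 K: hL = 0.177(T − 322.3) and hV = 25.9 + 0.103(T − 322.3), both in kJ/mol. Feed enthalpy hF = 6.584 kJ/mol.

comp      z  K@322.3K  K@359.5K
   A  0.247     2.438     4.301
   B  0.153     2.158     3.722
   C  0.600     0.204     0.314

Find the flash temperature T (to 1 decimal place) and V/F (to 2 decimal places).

T = 333.3 K, V/F = 0.19

Adiabatic flash: solve Rachford–Rice at each trial T, then check hF = ψ·hV(T) + (1−ψ)·hL(T).
  T = 322.3 K: K = (2.438, 2.158, 0.204), RR gives ψ = 0.051, H_out = 1.331 kJ/mol
  T = 359.5 K: K = (4.301, 3.722, 0.314), RR gives ψ = 0.387, H_out = 15.550 kJ/mol
  T = 340.9 K: K = (3.289, 2.877, 0.256), RR gives ψ = 0.255, H_out = 9.552 kJ/mol
  T = 331.6 K: K = (2.844, 2.502, 0.229), RR gives ψ = 0.168, H_out = 5.880 kJ/mol
  T = 336.2 K: K = (3.059, 2.683, 0.242), RR gives ψ = 0.214, H_out = 7.778 kJ/mol
  T = 333.9 K: K = (2.950, 2.591, 0.236), RR gives ψ = 0.192, H_out = 6.852 kJ/mol
Linear interpolation between T = 331.6 (H_out = 5.880) and T = 333.9 (H_out = 6.852) on hF = 6.584 gives T ≈ 333.3 K, at which ψ = 0.19.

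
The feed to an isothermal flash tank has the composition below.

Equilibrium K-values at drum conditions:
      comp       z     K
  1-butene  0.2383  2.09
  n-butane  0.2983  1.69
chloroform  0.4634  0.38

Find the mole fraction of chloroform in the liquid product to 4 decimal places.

Let β = V/F and solve Σ zᵢ(Kᵢ−1)/(1+β(Kᵢ−1)) = 0.
g(0) = ΣzᵢKᵢ − 1 = 0.1783 and g(1) = 1 − Σzᵢ/Kᵢ = -0.5100, so a root lies in (0, 1).
Newton–Raphson from β = 0.66:
  β = 0.6600: g = -0.19381, g' = -0.6732 → β = 0.3721
  β = 0.3721: g = -0.02489, g' = -0.5342 → β = 0.3255
  β = 0.3255: g = -0.00015, g' = -0.5285 → β = 0.3252
Converged at β = 0.3252.
Compositions from xᵢ = zᵢ/(1+β(Kᵢ−1)), yᵢ = Kᵢxᵢ:
  1-butene: x = 0.1759, y = 0.3677
  n-butane: x = 0.2436, y = 0.4117
  chloroform: x = 0.5804, y = 0.2206

x_chloroform = 0.5804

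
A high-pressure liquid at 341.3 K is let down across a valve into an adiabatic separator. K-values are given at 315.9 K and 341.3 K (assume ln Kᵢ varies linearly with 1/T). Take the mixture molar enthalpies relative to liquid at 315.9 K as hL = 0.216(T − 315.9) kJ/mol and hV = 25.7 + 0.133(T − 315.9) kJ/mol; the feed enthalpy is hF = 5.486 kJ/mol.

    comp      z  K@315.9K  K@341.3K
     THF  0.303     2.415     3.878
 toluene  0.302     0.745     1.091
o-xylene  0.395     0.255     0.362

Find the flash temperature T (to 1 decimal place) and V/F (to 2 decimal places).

Adiabatic flash: solve Rachford–Rice at each trial T, then check hF = ψ·hV(T) + (1−ψ)·hL(T).
  T = 315.9 K: K = (2.415, 0.745, 0.255), RR gives ψ = 0.072, H_out = 1.840 kJ/mol
  T = 341.3 K: K = (3.878, 1.091, 0.362), RR gives ψ = 0.518, H_out = 17.705 kJ/mol
  T = 328.6 K: K = (3.088, 0.908, 0.306), RR gives ψ = 0.318, H_out = 10.577 kJ/mol
  T = 322.2 K: K = (2.735, 0.824, 0.280), RR gives ψ = 0.203, H_out = 6.478 kJ/mol
  T = 319.0 K: K = (2.569, 0.783, 0.267), RR gives ψ = 0.139, H_out = 4.217 kJ/mol
  T = 320.6 K: K = (2.651, 0.803, 0.273), RR gives ψ = 0.172, H_out = 5.369 kJ/mol
Linear interpolation between T = 320.6 (H_out = 5.369) and T = 322.2 (H_out = 6.478) on hF = 5.486 gives T ≈ 320.8 K, at which ψ = 0.18.

T = 320.8 K, V/F = 0.18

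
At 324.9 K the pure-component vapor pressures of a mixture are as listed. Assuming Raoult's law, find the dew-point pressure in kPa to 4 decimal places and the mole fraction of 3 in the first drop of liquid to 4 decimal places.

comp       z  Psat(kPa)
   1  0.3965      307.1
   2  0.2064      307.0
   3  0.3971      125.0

Pdew = 194.5441 kPa, x_3 = 0.6180

At the dew point ψ → 1, so Σzᵢ/Kᵢ = 1 with Kᵢ = Pᵢˢᵃᵗ/P ⇒ 1/P = Σzᵢ/Pᵢˢᵃᵗ.
1/P = 0.3965/307.1 + 0.2064/307.0 + 0.3971/125.0 = 0.0051402 ⇒ P = 194.5441 kPa
xᵢ = zᵢP/Pᵢˢᵃᵗ ⇒ x_3 = 0.3971·194.5441/125.0 = 0.6180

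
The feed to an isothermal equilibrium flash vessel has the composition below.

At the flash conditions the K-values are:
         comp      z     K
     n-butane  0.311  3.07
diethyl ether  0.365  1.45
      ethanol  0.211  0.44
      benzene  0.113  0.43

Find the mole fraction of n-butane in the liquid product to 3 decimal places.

x_n-butane = 0.112

Let ψ = V/F and solve Σ zᵢ(Kᵢ−1)/(1+ψ(Kᵢ−1)) = 0.
Feasibility: ΣzᵢKᵢ = 1.625, Σzᵢ/Kᵢ = 1.095 — both > 1, two phases present.
Newton–Raphson from ψ = 0.5:
  ψ = 0.500: g = 0.1962, g' = -0.571 → ψ = 0.844
  ψ = 0.844: g = 0.0052, g' = -0.590 → ψ = 0.853
Converged at ψ = 0.853.
Compositions from xᵢ = zᵢ/(1+ψ(Kᵢ−1)), yᵢ = Kᵢxᵢ:
  n-butane: x = 0.112, y = 0.345
  diethyl ether: x = 0.264, y = 0.382
  ethanol: x = 0.404, y = 0.178
  benzene: x = 0.220, y = 0.095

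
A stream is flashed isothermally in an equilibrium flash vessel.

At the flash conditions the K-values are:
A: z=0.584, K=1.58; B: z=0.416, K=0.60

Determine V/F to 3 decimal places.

Rachford–Rice: g(V/F) = Σ zᵢ(Kᵢ−1)/(1+V/F(Kᵢ−1)) = 0.
Feasibility: ΣzᵢKᵢ = 1.172, Σzᵢ/Kᵢ = 1.063 — both > 1, two phases present.
Binary case is linear: z₁(K₁−1)(1+V/F(K₂−1)) + z₂(K₂−1)(1+V/F(K₁−1)) = 0
⇒ V/F = [z₁(K₁−1)+z₂(K₂−1)] / [−(K₁−1)(K₂−1)] = 0.1723/0.2320 = 0.743

V/F = 0.743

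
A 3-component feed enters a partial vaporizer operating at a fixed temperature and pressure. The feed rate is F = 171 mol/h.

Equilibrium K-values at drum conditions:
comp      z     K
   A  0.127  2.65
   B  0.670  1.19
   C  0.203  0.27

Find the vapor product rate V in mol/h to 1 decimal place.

V = 84.5 mol/h

Rachford–Rice: g(ψ) = Σ zᵢ(Kᵢ−1)/(1+ψ(Kᵢ−1)) = 0.
Feasibility: ΣzᵢKᵢ = 1.189, Σzᵢ/Kᵢ = 1.363 — both > 1, two phases present.
Newton iteration, ψ⁰ = 0.32:
  ψ = 0.320: g = 0.0638, g' = -0.354 → ψ = 0.500
  ψ = 0.500: g = -0.0024, g' = -0.392 → ψ = 0.494
Converged at ψ = 0.494.
Then V = ψ·F = 0.4941·171 = 84.5 mol/h and L = F − V = 86.5 mol/h.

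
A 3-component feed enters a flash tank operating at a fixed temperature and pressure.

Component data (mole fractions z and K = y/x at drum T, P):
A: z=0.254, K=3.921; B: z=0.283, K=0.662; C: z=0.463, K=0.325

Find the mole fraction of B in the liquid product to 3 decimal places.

x_B = 0.304

Rachford–Rice: g(β) = Σ zᵢ(Kᵢ−1)/(1+β(Kᵢ−1)) = 0.
Check two-phase: ΣzᵢKᵢ = 1.334 > 1 and Σzᵢ/Kᵢ = 1.917 > 1, so g(0) = 0.334 > 0 and g(1) = -0.917 < 0.
Newton iteration, β⁰ = 0.52:
  β = 0.520: g = -0.3031, g' = -0.890 → β = 0.179
  β = 0.179: g = 0.0293, g' = -1.243 → β = 0.203
  β = 0.203: g = 0.0008, g' = -1.174 → β = 0.204
Converged at β = 0.204.
Compositions from xᵢ = zᵢ/(1+β(Kᵢ−1)), yᵢ = Kᵢxᵢ:
  A: x = 0.159, y = 0.624
  B: x = 0.304, y = 0.201
  C: x = 0.537, y = 0.174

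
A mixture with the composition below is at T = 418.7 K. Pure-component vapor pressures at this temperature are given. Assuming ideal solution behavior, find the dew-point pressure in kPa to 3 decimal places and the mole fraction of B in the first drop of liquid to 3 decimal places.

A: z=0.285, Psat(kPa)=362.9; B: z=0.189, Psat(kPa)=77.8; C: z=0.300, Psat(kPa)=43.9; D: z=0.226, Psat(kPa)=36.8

Pdew = 61.768 kPa, x_B = 0.150

At the dew point ψ → 1, so Σzᵢ/Kᵢ = 1 with Kᵢ = Pᵢˢᵃᵗ/P ⇒ 1/P = Σzᵢ/Pᵢˢᵃᵗ.
1/P = 0.285/362.9 + 0.189/77.8 + 0.300/43.9 + 0.226/36.8 = 0.016190 ⇒ P = 61.768 kPa
xᵢ = zᵢP/Pᵢˢᵃᵗ ⇒ x_B = 0.189·61.768/77.8 = 0.150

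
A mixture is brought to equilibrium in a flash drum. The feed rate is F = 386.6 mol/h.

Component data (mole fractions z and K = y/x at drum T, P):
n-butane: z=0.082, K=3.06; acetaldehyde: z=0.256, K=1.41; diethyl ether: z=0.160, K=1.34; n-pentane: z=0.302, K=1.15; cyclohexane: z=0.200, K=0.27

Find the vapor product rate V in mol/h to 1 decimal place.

Rachford–Rice: g(ψ) = Σ zᵢ(Kᵢ−1)/(1+ψ(Kᵢ−1)) = 0.
Check two-phase: ΣzᵢKᵢ = 1.228 > 1 and Σzᵢ/Kᵢ = 1.331 > 1, so g(0) = 0.228 > 0 and g(1) = -0.331 < 0.
Iterate (Newton) starting at ψ = 0.58:
  ψ = 0.580: g = -0.0043, g' = -0.440 → ψ = 0.570
Converged at ψ = 0.570.
Then V = ψ·F = 0.5701·386.6 = 220.4 mol/h and L = F − V = 166.2 mol/h.

V = 220.4 mol/h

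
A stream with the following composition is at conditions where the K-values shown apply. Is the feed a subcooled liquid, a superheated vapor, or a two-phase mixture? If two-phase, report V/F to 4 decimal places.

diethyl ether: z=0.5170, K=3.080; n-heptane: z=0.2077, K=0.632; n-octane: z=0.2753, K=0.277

ΣzᵢKᵢ = 1.7999; Σzᵢ/Kᵢ = 1.4904.
Both exceed 1, so a two-phase solution exists.
Rachford–Rice: g(ψ) = Σ zᵢ(Kᵢ−1)/(1+ψ(Kᵢ−1)) = 0.
Newton iteration, ψ⁰ = 0.5:
  ψ = 0.5000: g = 0.12174, g' = -0.9327 → ψ = 0.6305
  ψ = 0.6305: g = -0.00010, g' = -0.9524 → ψ = 0.6304
Converged at ψ = 0.6304.

two-phase, V/F = 0.6304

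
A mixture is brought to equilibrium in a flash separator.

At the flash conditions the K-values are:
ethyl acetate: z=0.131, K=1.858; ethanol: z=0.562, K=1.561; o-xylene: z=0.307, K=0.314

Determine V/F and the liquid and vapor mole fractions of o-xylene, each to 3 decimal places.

V/F = 0.509, x_o-xylene = 0.472, y_o-xylene = 0.148

Material balance + equilibrium reduce to Σ zᵢ(Kᵢ−1)/(1+V/F(Kᵢ−1)) = 0.
Check two-phase: ΣzᵢKᵢ = 1.217 > 1 and Σzᵢ/Kᵢ = 1.408 > 1, so g(0) = 0.217 > 0 and g(1) = -0.408 < 0.
Iterate (Newton) starting at V/F = 0.5:
  V/F = 0.500: g = 0.0043, g' = -0.490 → V/F = 0.509
Converged at V/F = 0.509.
Compositions from xᵢ = zᵢ/(1+V/F(Kᵢ−1)), yᵢ = Kᵢxᵢ:
  ethyl acetate: x = 0.091, y = 0.169
  ethanol: x = 0.437, y = 0.682
  o-xylene: x = 0.472, y = 0.148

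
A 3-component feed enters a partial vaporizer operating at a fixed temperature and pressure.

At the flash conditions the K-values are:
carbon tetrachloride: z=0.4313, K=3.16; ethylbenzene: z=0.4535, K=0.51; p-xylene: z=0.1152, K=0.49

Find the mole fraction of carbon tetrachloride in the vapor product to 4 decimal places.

Material balance + equilibrium reduce to Σ zᵢ(Kᵢ−1)/(1+ψ(Kᵢ−1)) = 0.
Check two-phase: ΣzᵢKᵢ = 1.6506 > 1 and Σzᵢ/Kᵢ = 1.2608 > 1, so g(0) = 0.6506 > 0 and g(1) = -0.2608 < 0.
Newton–Raphson from ψ = 0.65:
  ψ = 0.6500: g = -0.02643, g' = -0.6497 → ψ = 0.6093
  ψ = 0.6093: g = 0.00018, g' = -0.6595 → ψ = 0.6096
Converged at ψ = 0.6096.
Compositions from xᵢ = zᵢ/(1+ψ(Kᵢ−1)), yᵢ = Kᵢxᵢ:
  carbon tetrachloride: x = 0.1862, y = 0.5883
  ethylbenzene: x = 0.6467, y = 0.3298
  p-xylene: x = 0.1672, y = 0.0819

y_carbon tetrachloride = 0.5883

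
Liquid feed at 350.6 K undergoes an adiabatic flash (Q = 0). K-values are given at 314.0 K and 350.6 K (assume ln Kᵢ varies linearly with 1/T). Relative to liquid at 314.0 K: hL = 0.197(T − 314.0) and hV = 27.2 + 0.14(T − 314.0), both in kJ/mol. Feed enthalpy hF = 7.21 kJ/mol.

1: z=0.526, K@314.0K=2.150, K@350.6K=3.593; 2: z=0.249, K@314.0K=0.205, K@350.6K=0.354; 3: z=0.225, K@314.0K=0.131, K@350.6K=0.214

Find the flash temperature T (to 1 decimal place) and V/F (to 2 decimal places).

T = 316.2 K, V/F = 0.25

Adiabatic flash: solve Rachford–Rice at each trial T, then check hF = ψ·hV(T) + (1−ψ)·hL(T).
  T = 314.0 K: K = (2.150, 0.205, 0.131), RR gives ψ = 0.221, H_out = 6.016 kJ/mol
  T = 350.6 K: K = (3.593, 0.354, 0.214), RR gives ψ = 0.551, H_out = 21.045 kJ/mol
  T = 332.3 K: K = (2.819, 0.273, 0.170), RR gives ψ = 0.416, H_out = 14.486 kJ/mol
  T = 323.1 K: K = (2.469, 0.238, 0.150), RR gives ψ = 0.331, H_out = 10.618 kJ/mol
  T = 318.6 K: K = (2.308, 0.221, 0.140), RR gives ψ = 0.281, H_out = 8.470 kJ/mol
  T = 316.3 K: K = (2.228, 0.213, 0.136), RR gives ψ = 0.252, H_out = 7.281 kJ/mol
Linear interpolation between T = 314.0 (H_out = 6.016) and T = 316.3 (H_out = 7.281) on hF = 7.21 gives T ≈ 316.2 K, at which ψ = 0.25.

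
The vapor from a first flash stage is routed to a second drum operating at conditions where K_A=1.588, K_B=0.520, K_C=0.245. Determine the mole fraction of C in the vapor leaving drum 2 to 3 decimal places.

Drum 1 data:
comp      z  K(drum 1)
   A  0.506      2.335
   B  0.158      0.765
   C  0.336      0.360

Drum 1:
Newton–Raphson from ψ₁ = 0.62:
  ψ₁ = 0.620: g = -0.0304, g' = -0.660 → ψ₁ = 0.574
  ψ₁ = 0.574: g = -0.0004, g' = -0.645 → ψ₁ = 0.573
Converged at ψ₁ = 0.573.
Drum-1 compositions:
  A: x = 0.287, y = 0.669
  B: x = 0.183, y = 0.140
  C: x = 0.531, y = 0.191
Drum-2 feed = drum-1 vapor: z₂ = (0.6692, 0.1397, 0.1911).
Drum 2:
Newton–Raphson from ψ₂ = 0.5:
  ψ₂ = 0.500: g = -0.0159, g' = -0.475 → ψ₂ = 0.467
  ψ₂ = 0.467: g = -0.0003, g' = -0.456 → ψ₂ = 0.466
Converged at ψ₂ = 0.466.
  A: x = 0.525, y = 0.834
  B: x = 0.180, y = 0.094
  C: x = 0.295, y = 0.072

y_C (drum 2) = 0.072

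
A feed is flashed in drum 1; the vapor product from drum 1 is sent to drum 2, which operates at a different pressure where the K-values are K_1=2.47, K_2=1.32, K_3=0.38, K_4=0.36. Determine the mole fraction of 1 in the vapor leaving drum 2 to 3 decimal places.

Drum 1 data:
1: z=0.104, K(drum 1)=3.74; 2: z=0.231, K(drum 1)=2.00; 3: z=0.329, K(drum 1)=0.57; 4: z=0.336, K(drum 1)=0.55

y_1 (drum 2) = 0.375

Drum 1:
Material balance + equilibrium reduce to Σ zᵢ(Kᵢ−1)/(1+ψ₁(Kᵢ−1)) = 0.
Feasibility: ΣzᵢKᵢ = 1.223, Σzᵢ/Kᵢ = 1.331 — both > 1, two phases present.
Newton–Raphson from ψ₁ = 0.43:
  ψ₁ = 0.430: g = -0.0687, g' = -0.474 → ψ₁ = 0.285
  ψ₁ = 0.285: g = 0.0051, g' = -0.555 → ψ₁ = 0.294
Converged at ψ₁ = 0.294.
Drum-1 compositions:
  1: x = 0.058, y = 0.215
  2: x = 0.178, y = 0.357
  3: x = 0.377, y = 0.215
  4: x = 0.387, y = 0.213
Drum-2 feed = drum-1 vapor: z₂ = (0.2153, 0.3570, 0.2147, 0.2130).
Drum 2:
Rachford–Rice: g(ψ₂) = Σ zᵢ(Kᵢ−1)/(1+ψ₂(Kᵢ−1)) = 0.
g(0) = ΣzᵢKᵢ − 1 = 0.161 and g(1) = 1 − Σzᵢ/Kᵢ = -0.514, so a root lies in (0, 1).
Newton–Raphson from ψ₂ = 0.39:
  ψ₂ = 0.390: g = -0.0545, g' = -0.515 → ψ₂ = 0.284
Converged at ψ₂ = 0.284.
  1: x = 0.152, y = 0.375
  2: x = 0.327, y = 0.432
  3: x = 0.261, y = 0.099
  4: x = 0.260, y = 0.094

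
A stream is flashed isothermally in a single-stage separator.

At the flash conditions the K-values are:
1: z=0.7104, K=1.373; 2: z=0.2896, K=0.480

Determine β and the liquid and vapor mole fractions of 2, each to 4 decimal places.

Let β = V/F and solve Σ zᵢ(Kᵢ−1)/(1+β(Kᵢ−1)) = 0.
Feasibility: ΣzᵢKᵢ = 1.1144, Σzᵢ/Kᵢ = 1.1207 — both > 1, two phases present.
Binary case is linear: z₁(K₁−1)(1+β(K₂−1)) + z₂(K₂−1)(1+β(K₁−1)) = 0
⇒ β = [z₁(K₁−1)+z₂(K₂−1)] / [−(K₁−1)(K₂−1)] = 0.11439/0.19396 = 0.5897
Compositions from xᵢ = zᵢ/(1+β(Kᵢ−1)), yᵢ = Kᵢxᵢ:
  1: x = 0.5823, y = 0.7995
  2: x = 0.4177, y = 0.2005

β = 0.5897, x_2 = 0.4177, y_2 = 0.2005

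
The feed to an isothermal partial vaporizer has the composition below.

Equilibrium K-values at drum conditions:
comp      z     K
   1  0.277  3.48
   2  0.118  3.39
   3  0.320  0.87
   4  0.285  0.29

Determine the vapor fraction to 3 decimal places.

ψ = 0.593

Let ψ = V/F and solve Σ zᵢ(Kᵢ−1)/(1+ψ(Kᵢ−1)) = 0.
Feasibility: ΣzᵢKᵢ = 1.725, Σzᵢ/Kᵢ = 1.465 — both > 1, two phases present.
Newton–Raphson from ψ = 0.5:
  ψ = 0.500: g = 0.0769, g' = -0.831 → ψ = 0.593
Converged at ψ = 0.593.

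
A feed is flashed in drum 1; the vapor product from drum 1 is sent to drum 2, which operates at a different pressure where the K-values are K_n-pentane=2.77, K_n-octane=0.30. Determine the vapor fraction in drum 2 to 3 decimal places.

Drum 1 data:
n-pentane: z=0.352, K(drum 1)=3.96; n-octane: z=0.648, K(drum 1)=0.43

Drum 1:
Material balance + equilibrium reduce to Σ zᵢ(Kᵢ−1)/(1+ψ₁(Kᵢ−1)) = 0.
Check two-phase: ΣzᵢKᵢ = 1.673 > 1 and Σzᵢ/Kᵢ = 1.596 > 1, so g(0) = 0.673 > 0 and g(1) = -0.596 < 0.
Binary case is linear: z₁(K₁−1)(1+ψ₁(K₂−1)) + z₂(K₂−1)(1+ψ₁(K₁−1)) = 0
⇒ ψ₁ = [z₁(K₁−1)+z₂(K₂−1)] / [−(K₁−1)(K₂−1)] = 0.6726/1.6872 = 0.399
Drum-1 compositions:
  n-pentane: x = 0.161, y = 0.639
  n-octane: x = 0.839, y = 0.361
Drum-2 feed = drum-1 vapor: z₂ = (0.6394, 0.3606).
Drum 2:
Let ψ₂ = V/F and solve Σ zᵢ(Kᵢ−1)/(1+ψ₂(Kᵢ−1)) = 0.
g(0) = ΣzᵢKᵢ − 1 = 0.879 and g(1) = 1 − Σzᵢ/Kᵢ = -0.433, so a root lies in (0, 1).
Binary case is linear: z₁(K₁−1)(1+ψ₂(K₂−1)) + z₂(K₂−1)(1+ψ₂(K₁−1)) = 0
⇒ ψ₂ = [z₁(K₁−1)+z₂(K₂−1)] / [−(K₁−1)(K₂−1)] = 0.8794/1.2390 = 0.710
  n-pentane: x = 0.283, y = 0.785
  n-octane: x = 0.717, y = 0.215

V/F (drum 2) = 0.710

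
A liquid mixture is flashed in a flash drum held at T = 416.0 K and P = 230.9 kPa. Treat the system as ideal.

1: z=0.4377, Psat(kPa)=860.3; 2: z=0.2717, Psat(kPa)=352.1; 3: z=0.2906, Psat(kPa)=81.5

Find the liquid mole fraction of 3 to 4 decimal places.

x_3 = 0.6874

Raoult's law: Kᵢ = Pᵢˢᵃᵗ/P = Pᵢˢᵃᵗ/230.9.
  K_1 = 860.3/230.9 = 3.725855, K_2 = 352.1/230.9 = 1.524903, K_3 = 81.5/230.9 = 0.352967
Newton iteration, V/F⁰ = 0.45:
  V/F = 0.4500: g = 0.38594, g' = -0.9471 → V/F = 0.8575
  V/F = 0.8575: g = 0.03347, g' = -0.9415 → V/F = 0.8930
  V/F = 0.8930: g = -0.00088, g' = -0.9931 → V/F = 0.8922
Converged at V/F = 0.8922.
Compositions from xᵢ = zᵢ/(1+V/F(Kᵢ−1)), yᵢ = Kᵢxᵢ:
  1: x = 0.1275, y = 0.4752
  2: x = 0.1850, y = 0.2822
  3: x = 0.6874, y = 0.2426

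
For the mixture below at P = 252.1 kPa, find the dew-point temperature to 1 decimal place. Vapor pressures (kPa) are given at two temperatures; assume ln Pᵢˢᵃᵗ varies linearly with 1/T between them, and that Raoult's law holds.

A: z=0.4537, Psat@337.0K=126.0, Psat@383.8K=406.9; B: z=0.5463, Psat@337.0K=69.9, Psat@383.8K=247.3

Dew-point temperature: Σzᵢ·P/Pᵢˢᵃᵗ(T) = 1. Interpolate ln Pᵢˢᵃᵗ = aᵢ + bᵢ/T.
  T = 337.0 K: ΣzᵢP/Pᵢˢᵃᵗ = 2.8780
  T = 383.8 K: ΣzᵢP/Pᵢˢᵃᵗ = 0.8380
  T = 360.4 K: ΣzᵢP/Pᵢˢᵃᵗ = 1.4917
  T = 372.1 K: ΣzᵢP/Pᵢˢᵃᵗ = 1.1079
  T = 378.0 K: ΣzᵢP/Pᵢˢᵃᵗ = 0.9603
  T = 375.1 K: ΣzᵢP/Pᵢˢᵃᵗ = 1.0296
Interpolating between 375.1 K and 378.0 K gives T ≈ 376.3 K.

T = 376.3 K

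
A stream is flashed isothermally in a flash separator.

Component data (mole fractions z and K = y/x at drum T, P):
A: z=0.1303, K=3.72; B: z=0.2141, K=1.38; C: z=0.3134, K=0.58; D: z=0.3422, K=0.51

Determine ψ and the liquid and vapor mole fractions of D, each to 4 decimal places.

Iterate (Newton) starting at ψ = 0.5:
  ψ = 0.5000: g = -0.17016, g' = -0.4276 → ψ = 0.1021
  ψ = 0.1021: g = 0.04168, g' = -0.7706 → ψ = 0.1562
  ψ = 0.1562: g = 0.00311, g' = -0.6621 → ψ = 0.1609
Converged at ψ = 0.1609.
Compositions from xᵢ = zᵢ/(1+ψ(Kᵢ−1)), yᵢ = Kᵢxᵢ:
  A: x = 0.0906, y = 0.3372
  B: x = 0.2018, y = 0.2784
  C: x = 0.3361, y = 0.1949
  D: x = 0.3715, y = 0.1895

ψ = 0.1609, x_D = 0.3715, y_D = 0.1895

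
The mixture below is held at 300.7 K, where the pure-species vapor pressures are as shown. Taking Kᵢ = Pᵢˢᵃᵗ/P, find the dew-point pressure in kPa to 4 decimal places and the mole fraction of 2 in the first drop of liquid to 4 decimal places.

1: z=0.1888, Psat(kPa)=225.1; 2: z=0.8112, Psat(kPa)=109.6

Pdew = 121.3563 kPa, x_2 = 0.8982

At the dew point ψ → 1, so Σzᵢ/Kᵢ = 1 with Kᵢ = Pᵢˢᵃᵗ/P ⇒ 1/P = Σzᵢ/Pᵢˢᵃᵗ.
1/P = 0.1888/225.1 + 0.8112/109.6 = 0.0082402 ⇒ P = 121.3563 kPa
xᵢ = zᵢP/Pᵢˢᵃᵗ ⇒ x_2 = 0.8112·121.3563/109.6 = 0.8982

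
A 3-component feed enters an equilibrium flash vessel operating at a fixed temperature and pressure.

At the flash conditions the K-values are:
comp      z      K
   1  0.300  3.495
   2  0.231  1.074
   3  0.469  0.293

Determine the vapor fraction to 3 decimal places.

ψ = 0.325

Material balance + equilibrium reduce to Σ zᵢ(Kᵢ−1)/(1+ψ(Kᵢ−1)) = 0.
Feasibility: ΣzᵢKᵢ = 1.434, Σzᵢ/Kᵢ = 1.902 — both > 1, two phases present.
Newton–Raphson from ψ = 0.39:
  ψ = 0.390: g = -0.0618, g' = -0.928 → ψ = 0.323
  ψ = 0.323: g = 0.0011, g' = -0.967 → ψ = 0.325
Converged at ψ = 0.325.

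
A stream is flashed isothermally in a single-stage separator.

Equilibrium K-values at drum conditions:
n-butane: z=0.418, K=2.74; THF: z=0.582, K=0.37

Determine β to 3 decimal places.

Rachford–Rice: g(β) = Σ zᵢ(Kᵢ−1)/(1+β(Kᵢ−1)) = 0.
Feasibility: ΣzᵢKᵢ = 1.361, Σzᵢ/Kᵢ = 1.726 — both > 1, two phases present.
Binary case is linear: z₁(K₁−1)(1+β(K₂−1)) + z₂(K₂−1)(1+β(K₁−1)) = 0
⇒ β = [z₁(K₁−1)+z₂(K₂−1)] / [−(K₁−1)(K₂−1)] = 0.3607/1.0962 = 0.329

β = 0.329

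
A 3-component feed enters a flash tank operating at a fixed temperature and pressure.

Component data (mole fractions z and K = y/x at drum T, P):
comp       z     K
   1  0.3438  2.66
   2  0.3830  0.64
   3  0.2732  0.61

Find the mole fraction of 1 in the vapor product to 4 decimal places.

y_1 = 0.4876

Newton iteration, ψ⁰ = 0.52:
  ψ = 0.5200: g = 0.00302, g' = -0.4134 → ψ = 0.5273
Converged at ψ = 0.5273.
Compositions from xᵢ = zᵢ/(1+ψ(Kᵢ−1)), yᵢ = Kᵢxᵢ:
  1: x = 0.1833, y = 0.4876
  2: x = 0.4727, y = 0.3026
  3: x = 0.3439, y = 0.2098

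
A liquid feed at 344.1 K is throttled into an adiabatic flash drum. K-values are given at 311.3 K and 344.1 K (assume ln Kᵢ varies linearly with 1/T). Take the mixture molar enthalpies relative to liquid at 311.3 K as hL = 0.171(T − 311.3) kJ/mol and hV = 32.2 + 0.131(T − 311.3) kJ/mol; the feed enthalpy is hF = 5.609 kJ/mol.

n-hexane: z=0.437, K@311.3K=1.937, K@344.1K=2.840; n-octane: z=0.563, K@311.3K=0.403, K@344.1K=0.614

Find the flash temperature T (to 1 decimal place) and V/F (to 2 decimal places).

T = 312.9 K, V/F = 0.17

Adiabatic flash: solve Rachford–Rice at each trial T, then check hF = ψ·hV(T) + (1−ψ)·hL(T).
  T = 311.3 K: K = (1.937, 0.403), RR gives ψ = 0.131, H_out = 4.223 kJ/mol
  T = 344.1 K: K = (2.840, 0.614), RR gives ψ = 0.826, H_out = 31.127 kJ/mol
  T = 327.7 K: K = (2.368, 0.503), RR gives ψ = 0.467, H_out = 17.542 kJ/mol
  T = 319.5 K: K = (2.147, 0.451), RR gives ψ = 0.306, H_out = 11.148 kJ/mol
  T = 315.4 K: K = (2.041, 0.427), RR gives ψ = 0.221, H_out = 7.796 kJ/mol
  T = 313.4 K: K = (1.990, 0.415), RR gives ψ = 0.178, H_out = 6.087 kJ/mol
Linear interpolation between T = 311.3 (H_out = 4.223) and T = 313.4 (H_out = 6.087) on hF = 5.609 gives T ≈ 312.9 K, at which ψ = 0.17.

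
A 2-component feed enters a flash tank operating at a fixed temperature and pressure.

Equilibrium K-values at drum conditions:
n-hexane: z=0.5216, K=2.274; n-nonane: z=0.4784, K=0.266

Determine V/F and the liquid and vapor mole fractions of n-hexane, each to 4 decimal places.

Rachford–Rice: g(V/F) = Σ zᵢ(Kᵢ−1)/(1+V/F(Kᵢ−1)) = 0.
Feasibility: ΣzᵢKᵢ = 1.3134, Σzᵢ/Kᵢ = 2.0279 — both > 1, two phases present.
Newton iteration, V/F⁰ = 0.63:
  V/F = 0.6300: g = -0.28456, g' = -1.1524 → V/F = 0.3831
  V/F = 0.3831: g = -0.04193, g' = -0.8812 → V/F = 0.3355
  V/F = 0.3355: g = -0.00033, g' = -0.8692 → V/F = 0.3351
Converged at V/F = 0.3351.
Compositions from xᵢ = zᵢ/(1+V/F(Kᵢ−1)), yᵢ = Kᵢxᵢ:
  n-hexane: x = 0.3655, y = 0.8312
  n-nonane: x = 0.6345, y = 0.1688

V/F = 0.3351, x_n-hexane = 0.3655, y_n-hexane = 0.8312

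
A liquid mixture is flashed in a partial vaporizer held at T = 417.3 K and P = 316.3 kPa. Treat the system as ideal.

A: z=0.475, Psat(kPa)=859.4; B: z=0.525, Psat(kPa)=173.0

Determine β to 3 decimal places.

Raoult's law: Kᵢ = Pᵢˢᵃᵗ/P = Pᵢˢᵃᵗ/316.3.
  K_A = 859.4/316.3 = 2.71704, K_B = 173.0/316.3 = 0.54695
Material balance + equilibrium reduce to Σ zᵢ(Kᵢ−1)/(1+β(Kᵢ−1)) = 0.
g(0) = ΣzᵢKᵢ − 1 = 0.578 and g(1) = 1 − Σzᵢ/Kᵢ = -0.135, so a root lies in (0, 1).
Binary case is linear: z₁(K₁−1)(1+β(K₂−1)) + z₂(K₂−1)(1+β(K₁−1)) = 0
⇒ β = [z₁(K₁−1)+z₂(K₂−1)] / [−(K₁−1)(K₂−1)] = 0.5777/0.7779 = 0.743

β = 0.743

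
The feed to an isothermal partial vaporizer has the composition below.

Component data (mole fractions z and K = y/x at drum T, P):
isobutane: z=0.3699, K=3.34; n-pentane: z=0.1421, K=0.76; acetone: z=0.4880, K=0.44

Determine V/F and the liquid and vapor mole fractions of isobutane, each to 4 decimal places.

V/F = 0.4738, x_isobutane = 0.1754, y_isobutane = 0.5859

Material balance + equilibrium reduce to Σ zᵢ(Kᵢ−1)/(1+V/F(Kᵢ−1)) = 0.
g(0) = ΣzᵢKᵢ − 1 = 0.5582 and g(1) = 1 − Σzᵢ/Kᵢ = -0.4068, so a root lies in (0, 1).
Newton iteration, V/F⁰ = 0.5:
  V/F = 0.5000: g = -0.01943, g' = -0.7359 → V/F = 0.4736
  V/F = 0.4736: g = 0.00017, g' = -0.7496 → V/F = 0.4738
Converged at V/F = 0.4738.
Compositions from xᵢ = zᵢ/(1+V/F(Kᵢ−1)), yᵢ = Kᵢxᵢ:
  isobutane: x = 0.1754, y = 0.5859
  n-pentane: x = 0.1603, y = 0.1219
  acetone: x = 0.6643, y = 0.2923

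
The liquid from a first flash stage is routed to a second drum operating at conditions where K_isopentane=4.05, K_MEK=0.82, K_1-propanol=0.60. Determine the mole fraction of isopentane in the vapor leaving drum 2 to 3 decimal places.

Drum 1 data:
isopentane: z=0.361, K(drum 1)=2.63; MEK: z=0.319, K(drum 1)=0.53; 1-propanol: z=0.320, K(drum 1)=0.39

y_isopentane (drum 2) = 0.364

Drum 1:
Newton iteration, ψ₁⁰ = 0.63:
  ψ₁ = 0.630: g = -0.2397, g' = -0.690 → ψ₁ = 0.282
  ψ₁ = 0.282: g = -0.0058, g' = -0.717 → ψ₁ = 0.274
Converged at ψ₁ = 0.274.
Drum-1 compositions:
  isopentane: x = 0.249, y = 0.656
  MEK: x = 0.366, y = 0.194
  1-propanol: x = 0.384, y = 0.150
Drum-2 feed = drum-1 liquid: z₂ = (0.2494, 0.3662, 0.3843).
Drum 2:
Newton iteration, ψ₂⁰ = 0.5:
  ψ₂ = 0.500: g = 0.0367, g' = -0.474 → ψ₂ = 0.577
  ψ₂ = 0.577: g = 0.0021, g' = -0.423 → ψ₂ = 0.582
Converged at ψ₂ = 0.582.
  isopentane: x = 0.090, y = 0.364
  MEK: x = 0.409, y = 0.335
  1-propanol: x = 0.501, y = 0.301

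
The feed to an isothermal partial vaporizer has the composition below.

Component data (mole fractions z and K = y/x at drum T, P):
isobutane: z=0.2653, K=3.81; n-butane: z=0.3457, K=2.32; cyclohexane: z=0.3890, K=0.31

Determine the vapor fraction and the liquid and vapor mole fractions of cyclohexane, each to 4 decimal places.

Material balance + equilibrium reduce to Σ zᵢ(Kᵢ−1)/(1+ψ(Kᵢ−1)) = 0.
Check two-phase: ΣzᵢKᵢ = 1.9334 > 1 and Σzᵢ/Kᵢ = 1.4735 > 1, so g(0) = 0.9334 > 0 and g(1) = -0.4735 < 0.
Newton iteration, ψ⁰ = 0.5:
  ψ = 0.5000: g = 0.17508, g' = -1.0124 → ψ = 0.6729
  ψ = 0.6729: g = -0.00153, g' = -1.0650 → ψ = 0.6715
Converged at ψ = 0.6715.
Compositions from xᵢ = zᵢ/(1+ψ(Kᵢ−1)), yᵢ = Kᵢxᵢ:
  isobutane: x = 0.0919, y = 0.3501
  n-butane: x = 0.1833, y = 0.4252
  cyclohexane: x = 0.7248, y = 0.2247

ψ = 0.6715, x_cyclohexane = 0.7248, y_cyclohexane = 0.2247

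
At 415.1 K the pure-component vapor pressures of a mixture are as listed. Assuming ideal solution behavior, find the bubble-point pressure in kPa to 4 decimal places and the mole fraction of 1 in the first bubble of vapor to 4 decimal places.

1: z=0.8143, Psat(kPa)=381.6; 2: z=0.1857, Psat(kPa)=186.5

Pbub = 345.3699 kPa, y_1 = 0.8997

At the bubble point ψ → 0, so ΣzᵢKᵢ = 1 with Kᵢ = Pᵢˢᵃᵗ/P ⇒ P = ΣzᵢPᵢˢᵃᵗ.
P = 0.8143·381.6 + 0.1857·186.5 = 345.3699 kPa
yᵢ = zᵢPᵢˢᵃᵗ/P ⇒ y_1 = 0.8143·381.6/345.3699 = 0.8997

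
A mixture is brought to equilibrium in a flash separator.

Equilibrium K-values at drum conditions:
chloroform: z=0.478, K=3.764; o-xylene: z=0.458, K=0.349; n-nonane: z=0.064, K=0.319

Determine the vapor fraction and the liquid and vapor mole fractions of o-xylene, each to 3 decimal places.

ψ = 0.541, x_o-xylene = 0.707, y_o-xylene = 0.247

Let ψ = V/F and solve Σ zᵢ(Kᵢ−1)/(1+ψ(Kᵢ−1)) = 0.
Feasibility: ΣzᵢKᵢ = 1.979, Σzᵢ/Kᵢ = 1.640 — both > 1, two phases present.
Newton iteration, ψ⁰ = 0.45:
  ψ = 0.450: g = 0.1043, g' = -1.175 → ψ = 0.539
  ψ = 0.539: g = 0.0028, g' = -1.124 → ψ = 0.541
Converged at ψ = 0.541.
Compositions from xᵢ = zᵢ/(1+ψ(Kᵢ−1)), yᵢ = Kᵢxᵢ:
  chloroform: x = 0.192, y = 0.721
  o-xylene: x = 0.707, y = 0.247
  n-nonane: x = 0.101, y = 0.032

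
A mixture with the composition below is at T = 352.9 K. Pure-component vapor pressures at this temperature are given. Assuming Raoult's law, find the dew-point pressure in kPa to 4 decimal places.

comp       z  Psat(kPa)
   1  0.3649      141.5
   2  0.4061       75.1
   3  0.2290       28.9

Pdew = 62.8530 kPa

At the dew point ψ → 1, so Σzᵢ/Kᵢ = 1 with Kᵢ = Pᵢˢᵃᵗ/P ⇒ 1/P = Σzᵢ/Pᵢˢᵃᵗ.
1/P = 0.3649/141.5 + 0.4061/75.1 + 0.2290/28.9 = 0.0159101 ⇒ P = 62.8530 kPa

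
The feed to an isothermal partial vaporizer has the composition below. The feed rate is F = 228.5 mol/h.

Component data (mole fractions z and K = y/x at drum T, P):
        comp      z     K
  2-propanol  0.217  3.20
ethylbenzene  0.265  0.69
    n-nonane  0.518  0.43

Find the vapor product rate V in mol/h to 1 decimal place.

Rachford–Rice: g(ψ) = Σ zᵢ(Kᵢ−1)/(1+ψ(Kᵢ−1)) = 0.
Feasibility: ΣzᵢKᵢ = 1.100, Σzᵢ/Kᵢ = 1.657 — both > 1, two phases present.
Newton iteration, ψ⁰ = 0.46:
  ψ = 0.460: g = -0.2587, g' = -0.603 → ψ = 0.031
  ψ = 0.031: g = 0.0633, g' = -1.120 → ψ = 0.088
  ψ = 0.088: g = 0.0051, g' = -0.952 → ψ = 0.093
Converged at ψ = 0.093.
Then V = ψ·F = 0.0929·228.5 = 21.2 mol/h and L = F − V = 207.3 mol/h.

V = 21.2 mol/h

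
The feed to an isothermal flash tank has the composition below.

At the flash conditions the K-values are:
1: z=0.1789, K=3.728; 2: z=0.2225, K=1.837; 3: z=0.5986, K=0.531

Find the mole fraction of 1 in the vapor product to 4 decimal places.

Rachford–Rice: g(β) = Σ zᵢ(Kᵢ−1)/(1+β(Kᵢ−1)) = 0.
Feasibility: ΣzᵢKᵢ = 1.3935, Σzᵢ/Kᵢ = 1.2964 — both > 1, two phases present.
Newton iteration, β⁰ = 0.5:
  β = 0.5000: g = -0.02901, g' = -0.5404 → β = 0.4463
  β = 0.4463: g = 0.00060, g' = -0.5640 → β = 0.4474
Converged at β = 0.4474.
Compositions from xᵢ = zᵢ/(1+β(Kᵢ−1)), yᵢ = Kᵢxᵢ:
  1: x = 0.0806, y = 0.3004
  2: x = 0.1619, y = 0.2974
  3: x = 0.7575, y = 0.4023

y_1 = 0.3004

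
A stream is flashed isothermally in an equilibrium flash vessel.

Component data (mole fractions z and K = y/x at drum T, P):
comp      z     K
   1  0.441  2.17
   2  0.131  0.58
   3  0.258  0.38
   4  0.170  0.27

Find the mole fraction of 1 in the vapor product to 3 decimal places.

y_1 = 0.744

Material balance + equilibrium reduce to Σ zᵢ(Kᵢ−1)/(1+β(Kᵢ−1)) = 0.
g(0) = ΣzᵢKᵢ − 1 = 0.177 and g(1) = 1 − Σzᵢ/Kᵢ = -0.738, so a root lies in (0, 1).
Newton–Raphson from β = 0.32:
  β = 0.320: g = -0.0496, g' = -0.659 → β = 0.245
Converged at β = 0.245.
Compositions from xᵢ = zᵢ/(1+β(Kᵢ−1)), yᵢ = Kᵢxᵢ:
  1: x = 0.343, y = 0.744
  2: x = 0.146, y = 0.085
  3: x = 0.304, y = 0.116
  4: x = 0.207, y = 0.056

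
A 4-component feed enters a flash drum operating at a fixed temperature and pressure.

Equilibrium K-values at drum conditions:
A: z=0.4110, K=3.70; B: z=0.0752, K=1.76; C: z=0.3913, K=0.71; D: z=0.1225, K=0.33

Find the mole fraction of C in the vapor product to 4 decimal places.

Rachford–Rice: g(V/F) = Σ zᵢ(Kᵢ−1)/(1+V/F(Kᵢ−1)) = 0.
g(0) = ΣzᵢKᵢ − 1 = 0.9713 and g(1) = 1 − Σzᵢ/Kᵢ = -0.0761, so a root lies in (0, 1).
Iterate (Newton) starting at V/F = 0.5:
  V/F = 0.5000: g = 0.25748, g' = -0.7347 → V/F = 0.8505
  V/F = 0.8505: g = 0.02996, g' = -0.6469 → V/F = 0.8968
  V/F = 0.8968: g = -0.00064, g' = -0.6766 → V/F = 0.8958
Converged at V/F = 0.8958.
Compositions from xᵢ = zᵢ/(1+V/F(Kᵢ−1)), yᵢ = Kᵢxᵢ:
  A: x = 0.1202, y = 0.4448
  B: x = 0.0447, y = 0.0787
  C: x = 0.5286, y = 0.3753
  D: x = 0.3064, y = 0.1011

y_C = 0.3753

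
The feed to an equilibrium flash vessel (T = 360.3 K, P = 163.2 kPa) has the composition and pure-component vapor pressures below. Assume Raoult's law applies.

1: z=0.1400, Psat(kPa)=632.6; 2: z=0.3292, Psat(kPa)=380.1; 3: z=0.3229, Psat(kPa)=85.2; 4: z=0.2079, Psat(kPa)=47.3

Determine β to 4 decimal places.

Raoult's law: Kᵢ = Pᵢˢᵃᵗ/P = Pᵢˢᵃᵗ/163.2.
  K_1 = 632.6/163.2 = 3.876225, K_2 = 380.1/163.2 = 2.329044, K_3 = 85.2/163.2 = 0.522059, K_4 = 47.3/163.2 = 0.289828
Let β = V/F and solve Σ zᵢ(Kᵢ−1)/(1+β(Kᵢ−1)) = 0.
Check two-phase: ΣzᵢKᵢ = 1.5382 > 1 and Σzᵢ/Kᵢ = 1.5133 > 1, so g(0) = 0.5382 > 0 and g(1) = -0.5133 < 0.
Newton–Raphson from β = 0.39:
  β = 0.3900: g = 0.08406, g' = -0.8215 → β = 0.4923
  β = 0.4923: g = 0.00231, g' = -0.7849 → β = 0.4953
Converged at β = 0.4953.

β = 0.4953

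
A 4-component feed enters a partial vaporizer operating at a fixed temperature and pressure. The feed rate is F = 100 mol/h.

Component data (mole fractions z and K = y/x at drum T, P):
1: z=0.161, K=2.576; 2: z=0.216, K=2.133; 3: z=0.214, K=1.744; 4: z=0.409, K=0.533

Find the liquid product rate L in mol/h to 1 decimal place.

Rachford–Rice: g(V/F) = Σ zᵢ(Kᵢ−1)/(1+V/F(Kᵢ−1)) = 0.
Feasibility: ΣzᵢKᵢ = 1.467, Σzᵢ/Kᵢ = 1.054 — both > 1, two phases present.
Iterate (Newton) starting at V/F = 0.53:
  V/F = 0.530: g = 0.1515, g' = -0.445 → V/F = 0.870
  V/F = 0.870: g = 0.0051, g' = -0.438 → V/F = 0.882
Converged at V/F = 0.882.
Then V = V/F·F = 0.8818·100 = 88.2 mol/h and L = F − V = 11.8 mol/h.

L = 11.8 mol/h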